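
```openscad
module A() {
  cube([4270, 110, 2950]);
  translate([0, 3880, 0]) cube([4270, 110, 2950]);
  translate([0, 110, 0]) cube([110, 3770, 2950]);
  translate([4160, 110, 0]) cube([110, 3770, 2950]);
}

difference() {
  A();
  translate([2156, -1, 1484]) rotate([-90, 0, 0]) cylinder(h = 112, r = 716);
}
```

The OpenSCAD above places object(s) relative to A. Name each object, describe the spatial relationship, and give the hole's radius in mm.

The subtracted cylinder has r = 716 mm.

A is a house frame. The house frame has a circular hole through its front wall. The hole's radius is 716 mm.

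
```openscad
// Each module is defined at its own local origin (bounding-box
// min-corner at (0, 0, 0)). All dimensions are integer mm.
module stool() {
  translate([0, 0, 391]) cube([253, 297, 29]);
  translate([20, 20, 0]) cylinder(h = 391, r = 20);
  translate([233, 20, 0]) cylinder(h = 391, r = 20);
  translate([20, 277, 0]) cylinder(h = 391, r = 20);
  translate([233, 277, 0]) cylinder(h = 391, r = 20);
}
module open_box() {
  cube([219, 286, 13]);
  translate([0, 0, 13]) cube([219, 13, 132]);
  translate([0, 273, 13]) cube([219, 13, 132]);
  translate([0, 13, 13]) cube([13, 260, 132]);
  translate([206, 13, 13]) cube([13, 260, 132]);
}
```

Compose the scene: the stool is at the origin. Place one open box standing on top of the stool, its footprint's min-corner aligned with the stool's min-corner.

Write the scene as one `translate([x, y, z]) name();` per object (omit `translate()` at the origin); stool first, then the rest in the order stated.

stool();
translate([0, 0, 420]) open_box();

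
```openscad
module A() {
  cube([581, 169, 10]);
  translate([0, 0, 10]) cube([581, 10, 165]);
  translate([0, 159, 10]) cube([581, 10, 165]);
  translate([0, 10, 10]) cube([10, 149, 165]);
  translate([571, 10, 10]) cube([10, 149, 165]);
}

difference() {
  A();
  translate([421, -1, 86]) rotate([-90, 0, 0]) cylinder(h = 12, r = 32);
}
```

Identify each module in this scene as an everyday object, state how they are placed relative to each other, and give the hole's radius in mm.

The subtracted cylinder has r = 32 mm.

A is an open box. The open box has a circular hole through its front wall. The hole's radius is 32 mm.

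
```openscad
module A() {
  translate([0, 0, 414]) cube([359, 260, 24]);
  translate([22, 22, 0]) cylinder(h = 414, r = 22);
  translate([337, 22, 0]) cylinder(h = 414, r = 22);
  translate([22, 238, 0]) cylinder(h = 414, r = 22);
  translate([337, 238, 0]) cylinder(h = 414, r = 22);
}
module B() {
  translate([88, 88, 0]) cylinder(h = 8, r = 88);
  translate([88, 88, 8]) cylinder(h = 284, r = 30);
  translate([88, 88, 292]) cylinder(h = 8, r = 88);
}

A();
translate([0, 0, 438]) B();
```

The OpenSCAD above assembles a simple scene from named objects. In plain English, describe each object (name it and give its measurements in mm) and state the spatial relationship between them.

A is a simple wooden stool: a rectangular seat 359 mm (x) by 260 mm (y), 24 mm thick, top face at z = 438 mm, on four round legs, each 44 mm in diameter. The legs rest on z = 0, each leg's axis is inset half a diameter from the nearest pair of seat edges (so the leg's bounding box is flush with the corner).

B is a spool: two coaxial disc flanges of radius 88 mm and thickness 8 mm, joined by a core cylinder of radius 30 mm and height 284 mm. The lower flange rests on z = 0 and the three cylinders share a vertical axis.

The spool is on top of the stool.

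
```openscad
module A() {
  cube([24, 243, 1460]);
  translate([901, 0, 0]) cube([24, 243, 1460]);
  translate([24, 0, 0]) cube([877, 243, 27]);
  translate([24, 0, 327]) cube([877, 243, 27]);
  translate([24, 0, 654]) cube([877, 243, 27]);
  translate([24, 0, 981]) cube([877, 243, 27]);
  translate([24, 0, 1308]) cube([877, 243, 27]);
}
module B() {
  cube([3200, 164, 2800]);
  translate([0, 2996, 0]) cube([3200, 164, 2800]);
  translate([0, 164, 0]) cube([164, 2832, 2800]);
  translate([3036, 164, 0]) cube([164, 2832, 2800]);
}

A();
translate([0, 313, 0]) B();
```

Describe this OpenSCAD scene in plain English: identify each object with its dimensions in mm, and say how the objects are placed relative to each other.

A is a bookshelf 925 mm wide overall, 243 mm deep and 1460 mm tall. The two sides are 24 mm thick vertical panels. 5 horizontal shelves of 27 mm thickness span between the inner faces of the sides; the lowest shelf sits on the floor and shelves are stacked with a clear vertical gap of 300 mm between each pair.

B is the wall frame of a small rectangular building: four walls, each 2800 mm tall and 164 mm thick, enclosing a footprint 3200 mm (x) by 3160 mm (y) outside-to-outside, with no floor or roof. The front and back walls (the −y and +y sides) span the full width; the two side walls fit between them.

The house frame is on the floor beside the bookshelf on its +y side.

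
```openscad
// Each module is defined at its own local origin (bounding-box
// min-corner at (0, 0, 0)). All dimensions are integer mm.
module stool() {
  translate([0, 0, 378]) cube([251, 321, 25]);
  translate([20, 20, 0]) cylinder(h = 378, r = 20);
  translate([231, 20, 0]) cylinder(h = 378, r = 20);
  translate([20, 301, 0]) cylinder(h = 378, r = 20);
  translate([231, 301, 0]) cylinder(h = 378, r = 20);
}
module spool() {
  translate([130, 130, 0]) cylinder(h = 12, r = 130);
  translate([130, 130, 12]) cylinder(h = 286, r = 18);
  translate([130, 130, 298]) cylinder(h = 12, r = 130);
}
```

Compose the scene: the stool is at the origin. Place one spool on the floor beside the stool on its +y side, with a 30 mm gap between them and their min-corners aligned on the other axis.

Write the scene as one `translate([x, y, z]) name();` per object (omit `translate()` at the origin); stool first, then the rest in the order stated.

stool();
translate([0, 351, 0]) spool();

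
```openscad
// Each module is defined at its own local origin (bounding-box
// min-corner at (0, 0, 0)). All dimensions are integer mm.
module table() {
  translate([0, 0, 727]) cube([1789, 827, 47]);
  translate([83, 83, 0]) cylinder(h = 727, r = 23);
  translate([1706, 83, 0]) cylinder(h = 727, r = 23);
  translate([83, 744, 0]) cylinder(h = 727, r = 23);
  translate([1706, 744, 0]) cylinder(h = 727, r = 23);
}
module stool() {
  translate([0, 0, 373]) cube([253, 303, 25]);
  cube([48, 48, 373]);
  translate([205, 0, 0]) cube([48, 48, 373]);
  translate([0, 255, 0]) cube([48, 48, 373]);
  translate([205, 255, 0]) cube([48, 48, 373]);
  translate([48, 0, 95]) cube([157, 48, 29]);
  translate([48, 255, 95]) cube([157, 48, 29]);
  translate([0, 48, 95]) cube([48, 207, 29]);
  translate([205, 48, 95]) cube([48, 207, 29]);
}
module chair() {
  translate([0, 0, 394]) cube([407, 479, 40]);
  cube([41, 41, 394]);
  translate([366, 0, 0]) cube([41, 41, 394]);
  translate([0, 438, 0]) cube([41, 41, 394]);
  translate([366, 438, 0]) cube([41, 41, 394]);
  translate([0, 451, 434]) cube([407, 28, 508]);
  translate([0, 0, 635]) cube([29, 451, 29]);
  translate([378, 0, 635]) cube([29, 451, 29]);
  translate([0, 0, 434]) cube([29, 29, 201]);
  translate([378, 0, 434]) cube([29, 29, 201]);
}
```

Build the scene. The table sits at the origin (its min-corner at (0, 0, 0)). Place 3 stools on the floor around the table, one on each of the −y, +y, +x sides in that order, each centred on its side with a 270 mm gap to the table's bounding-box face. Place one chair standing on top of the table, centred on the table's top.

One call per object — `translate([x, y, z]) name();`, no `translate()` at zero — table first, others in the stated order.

table();
translate([768, -573, 0]) stool();
translate([768, 1097, 0]) stool();
translate([2059, 262, 0]) stool();
translate([691, 174, 774]) chair();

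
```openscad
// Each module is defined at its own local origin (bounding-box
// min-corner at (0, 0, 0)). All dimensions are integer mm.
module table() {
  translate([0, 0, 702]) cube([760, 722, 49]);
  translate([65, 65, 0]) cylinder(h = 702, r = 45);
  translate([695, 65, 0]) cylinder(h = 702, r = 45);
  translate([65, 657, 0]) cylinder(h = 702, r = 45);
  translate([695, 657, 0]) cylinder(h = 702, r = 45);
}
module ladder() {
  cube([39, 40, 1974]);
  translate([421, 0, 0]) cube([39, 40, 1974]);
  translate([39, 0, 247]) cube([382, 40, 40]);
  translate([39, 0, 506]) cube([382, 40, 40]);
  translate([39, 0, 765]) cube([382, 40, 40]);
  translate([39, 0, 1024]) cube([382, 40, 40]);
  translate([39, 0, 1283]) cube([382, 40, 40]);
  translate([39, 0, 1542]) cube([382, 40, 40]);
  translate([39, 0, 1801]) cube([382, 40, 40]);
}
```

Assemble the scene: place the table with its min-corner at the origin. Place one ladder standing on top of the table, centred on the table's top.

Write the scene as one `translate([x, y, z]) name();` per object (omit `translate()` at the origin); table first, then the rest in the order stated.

table();
translate([150, 341, 751]) ladder();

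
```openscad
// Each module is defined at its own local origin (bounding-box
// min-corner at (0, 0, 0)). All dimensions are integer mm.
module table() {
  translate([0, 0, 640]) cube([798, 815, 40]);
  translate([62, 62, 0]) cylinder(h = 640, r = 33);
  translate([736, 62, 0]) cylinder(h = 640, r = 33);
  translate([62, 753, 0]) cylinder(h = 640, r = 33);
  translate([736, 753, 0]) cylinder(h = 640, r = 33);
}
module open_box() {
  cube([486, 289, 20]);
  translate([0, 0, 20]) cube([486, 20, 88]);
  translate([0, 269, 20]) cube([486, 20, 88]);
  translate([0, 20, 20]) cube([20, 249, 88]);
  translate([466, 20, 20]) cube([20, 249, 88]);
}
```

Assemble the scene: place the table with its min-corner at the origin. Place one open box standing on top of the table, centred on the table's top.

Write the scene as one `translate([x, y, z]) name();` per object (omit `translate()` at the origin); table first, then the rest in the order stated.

table();
translate([156, 263, 680]) open_box();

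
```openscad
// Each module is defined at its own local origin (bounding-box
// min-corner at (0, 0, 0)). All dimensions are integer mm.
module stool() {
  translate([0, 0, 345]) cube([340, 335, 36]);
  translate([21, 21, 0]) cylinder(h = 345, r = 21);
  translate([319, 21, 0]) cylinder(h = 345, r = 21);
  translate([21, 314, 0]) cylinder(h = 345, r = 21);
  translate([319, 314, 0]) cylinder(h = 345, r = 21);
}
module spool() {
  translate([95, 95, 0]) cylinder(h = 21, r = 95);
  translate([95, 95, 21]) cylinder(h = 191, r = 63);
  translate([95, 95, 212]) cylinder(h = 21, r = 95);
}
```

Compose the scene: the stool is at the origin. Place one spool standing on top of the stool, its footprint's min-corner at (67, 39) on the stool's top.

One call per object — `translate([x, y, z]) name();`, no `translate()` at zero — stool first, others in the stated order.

stool();
translate([67, 39, 381]) spool();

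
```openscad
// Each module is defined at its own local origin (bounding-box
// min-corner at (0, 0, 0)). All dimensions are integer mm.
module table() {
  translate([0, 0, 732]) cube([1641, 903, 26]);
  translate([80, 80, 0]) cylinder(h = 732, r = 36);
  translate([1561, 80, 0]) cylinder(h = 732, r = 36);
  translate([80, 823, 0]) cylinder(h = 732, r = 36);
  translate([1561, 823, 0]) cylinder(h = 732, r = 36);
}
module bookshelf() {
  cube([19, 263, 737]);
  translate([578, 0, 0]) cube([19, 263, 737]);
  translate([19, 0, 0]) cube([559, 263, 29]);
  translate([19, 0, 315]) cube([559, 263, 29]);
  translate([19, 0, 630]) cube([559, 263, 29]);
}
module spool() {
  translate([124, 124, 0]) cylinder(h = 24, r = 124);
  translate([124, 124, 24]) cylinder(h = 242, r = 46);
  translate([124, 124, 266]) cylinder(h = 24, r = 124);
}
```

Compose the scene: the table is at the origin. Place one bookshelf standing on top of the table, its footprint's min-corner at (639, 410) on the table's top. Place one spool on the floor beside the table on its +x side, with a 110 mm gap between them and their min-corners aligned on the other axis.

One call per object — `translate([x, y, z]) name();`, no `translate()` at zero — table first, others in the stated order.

table();
translate([639, 410, 758]) bookshelf();
translate([1751, 0, 0]) spool();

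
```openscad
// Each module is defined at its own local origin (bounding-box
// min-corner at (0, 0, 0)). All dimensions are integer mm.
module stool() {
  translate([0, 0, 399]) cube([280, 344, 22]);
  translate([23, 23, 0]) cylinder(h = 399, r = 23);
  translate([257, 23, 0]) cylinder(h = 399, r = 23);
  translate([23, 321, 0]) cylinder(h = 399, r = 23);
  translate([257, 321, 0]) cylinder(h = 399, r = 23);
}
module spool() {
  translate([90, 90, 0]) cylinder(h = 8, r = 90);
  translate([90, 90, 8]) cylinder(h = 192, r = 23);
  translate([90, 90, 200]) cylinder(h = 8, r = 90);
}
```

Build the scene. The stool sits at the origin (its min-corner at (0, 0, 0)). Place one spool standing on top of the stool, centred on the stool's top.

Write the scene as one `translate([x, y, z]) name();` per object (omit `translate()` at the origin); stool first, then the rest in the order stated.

stool();
translate([50, 82, 421]) spool();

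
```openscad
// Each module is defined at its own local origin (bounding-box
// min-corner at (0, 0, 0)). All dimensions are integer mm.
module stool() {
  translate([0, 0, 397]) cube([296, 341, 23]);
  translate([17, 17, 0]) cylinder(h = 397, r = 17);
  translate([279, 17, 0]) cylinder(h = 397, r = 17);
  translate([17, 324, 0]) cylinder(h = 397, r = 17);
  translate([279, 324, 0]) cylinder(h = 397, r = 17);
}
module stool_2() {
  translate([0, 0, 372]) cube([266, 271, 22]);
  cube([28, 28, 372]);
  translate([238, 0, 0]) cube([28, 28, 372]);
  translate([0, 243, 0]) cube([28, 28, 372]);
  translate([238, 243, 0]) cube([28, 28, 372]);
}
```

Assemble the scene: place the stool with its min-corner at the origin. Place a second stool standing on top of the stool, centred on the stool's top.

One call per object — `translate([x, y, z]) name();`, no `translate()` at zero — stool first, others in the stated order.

stool();
translate([15, 35, 420]) stool_2();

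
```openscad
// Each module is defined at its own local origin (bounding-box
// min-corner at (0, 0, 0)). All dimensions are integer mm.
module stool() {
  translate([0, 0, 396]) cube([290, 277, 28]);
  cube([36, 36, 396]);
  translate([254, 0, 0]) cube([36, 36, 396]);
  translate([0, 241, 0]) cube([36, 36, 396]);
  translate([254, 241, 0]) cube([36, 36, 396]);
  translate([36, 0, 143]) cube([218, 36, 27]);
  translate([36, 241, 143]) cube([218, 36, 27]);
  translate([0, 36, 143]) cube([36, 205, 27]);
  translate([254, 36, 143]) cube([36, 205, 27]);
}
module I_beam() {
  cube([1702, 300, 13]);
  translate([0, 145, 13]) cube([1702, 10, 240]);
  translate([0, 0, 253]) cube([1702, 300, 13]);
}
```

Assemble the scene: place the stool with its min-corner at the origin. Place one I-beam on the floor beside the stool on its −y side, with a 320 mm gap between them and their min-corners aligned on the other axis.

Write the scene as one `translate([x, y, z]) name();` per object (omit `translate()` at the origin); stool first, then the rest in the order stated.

stool();
translate([0, -620, 0]) I_beam();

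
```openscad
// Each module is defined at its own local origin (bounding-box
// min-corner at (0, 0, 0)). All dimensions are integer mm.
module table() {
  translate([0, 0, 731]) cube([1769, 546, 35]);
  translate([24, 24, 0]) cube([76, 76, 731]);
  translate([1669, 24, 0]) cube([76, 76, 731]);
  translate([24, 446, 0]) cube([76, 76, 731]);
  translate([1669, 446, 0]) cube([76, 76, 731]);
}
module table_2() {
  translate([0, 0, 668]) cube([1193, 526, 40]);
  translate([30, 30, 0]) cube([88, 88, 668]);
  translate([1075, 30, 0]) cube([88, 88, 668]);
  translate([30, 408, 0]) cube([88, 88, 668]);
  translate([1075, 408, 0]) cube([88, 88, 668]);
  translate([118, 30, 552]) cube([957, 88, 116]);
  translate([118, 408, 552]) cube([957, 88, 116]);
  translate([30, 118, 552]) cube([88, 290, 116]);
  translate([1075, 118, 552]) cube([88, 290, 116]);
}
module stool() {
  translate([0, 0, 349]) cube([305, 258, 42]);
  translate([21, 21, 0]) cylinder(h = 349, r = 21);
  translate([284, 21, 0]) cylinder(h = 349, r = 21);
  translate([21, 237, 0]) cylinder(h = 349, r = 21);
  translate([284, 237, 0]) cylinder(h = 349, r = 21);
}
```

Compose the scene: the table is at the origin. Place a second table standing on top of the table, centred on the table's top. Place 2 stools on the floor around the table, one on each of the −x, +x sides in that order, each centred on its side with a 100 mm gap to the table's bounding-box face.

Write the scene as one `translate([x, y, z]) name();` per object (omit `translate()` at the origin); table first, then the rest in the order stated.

table();
translate([288, 10, 766]) table_2();
translate([-405, 144, 0]) stool();
translate([1869, 144, 0]) stool();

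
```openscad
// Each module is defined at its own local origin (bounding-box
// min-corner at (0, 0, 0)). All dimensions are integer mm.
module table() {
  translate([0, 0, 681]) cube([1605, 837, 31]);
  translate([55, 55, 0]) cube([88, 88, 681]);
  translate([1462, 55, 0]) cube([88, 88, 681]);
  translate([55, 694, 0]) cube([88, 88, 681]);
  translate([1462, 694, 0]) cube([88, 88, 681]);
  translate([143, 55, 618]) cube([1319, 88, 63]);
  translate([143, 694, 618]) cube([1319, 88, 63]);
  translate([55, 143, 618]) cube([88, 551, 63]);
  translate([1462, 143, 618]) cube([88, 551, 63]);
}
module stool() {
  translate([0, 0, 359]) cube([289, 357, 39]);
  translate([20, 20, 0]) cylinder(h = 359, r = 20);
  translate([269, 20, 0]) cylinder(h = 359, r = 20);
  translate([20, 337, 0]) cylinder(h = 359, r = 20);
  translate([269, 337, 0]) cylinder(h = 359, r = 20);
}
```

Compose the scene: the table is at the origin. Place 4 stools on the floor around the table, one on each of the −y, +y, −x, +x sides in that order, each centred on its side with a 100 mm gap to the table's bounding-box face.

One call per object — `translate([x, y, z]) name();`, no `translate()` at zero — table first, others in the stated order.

table();
translate([658, -457, 0]) stool();
translate([658, 937, 0]) stool();
translate([-389, 240, 0]) stool();
translate([1705, 240, 0]) stool();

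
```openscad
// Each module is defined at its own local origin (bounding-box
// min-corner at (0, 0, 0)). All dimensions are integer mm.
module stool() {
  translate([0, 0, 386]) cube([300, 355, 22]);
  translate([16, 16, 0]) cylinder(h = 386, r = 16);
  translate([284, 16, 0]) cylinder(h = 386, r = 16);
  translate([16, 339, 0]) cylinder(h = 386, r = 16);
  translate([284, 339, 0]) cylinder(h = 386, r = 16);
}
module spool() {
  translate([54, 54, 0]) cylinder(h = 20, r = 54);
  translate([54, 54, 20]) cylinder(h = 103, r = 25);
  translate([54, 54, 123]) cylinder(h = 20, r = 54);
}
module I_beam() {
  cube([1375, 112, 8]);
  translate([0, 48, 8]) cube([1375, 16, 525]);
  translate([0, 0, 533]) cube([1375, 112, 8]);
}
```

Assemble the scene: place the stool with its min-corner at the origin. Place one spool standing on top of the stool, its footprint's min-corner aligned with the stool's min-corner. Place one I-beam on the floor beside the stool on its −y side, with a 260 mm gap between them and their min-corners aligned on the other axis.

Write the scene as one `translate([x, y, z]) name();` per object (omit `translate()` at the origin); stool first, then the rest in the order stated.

stool();
translate([0, 0, 408]) spool();
translate([0, -372, 0]) I_beam();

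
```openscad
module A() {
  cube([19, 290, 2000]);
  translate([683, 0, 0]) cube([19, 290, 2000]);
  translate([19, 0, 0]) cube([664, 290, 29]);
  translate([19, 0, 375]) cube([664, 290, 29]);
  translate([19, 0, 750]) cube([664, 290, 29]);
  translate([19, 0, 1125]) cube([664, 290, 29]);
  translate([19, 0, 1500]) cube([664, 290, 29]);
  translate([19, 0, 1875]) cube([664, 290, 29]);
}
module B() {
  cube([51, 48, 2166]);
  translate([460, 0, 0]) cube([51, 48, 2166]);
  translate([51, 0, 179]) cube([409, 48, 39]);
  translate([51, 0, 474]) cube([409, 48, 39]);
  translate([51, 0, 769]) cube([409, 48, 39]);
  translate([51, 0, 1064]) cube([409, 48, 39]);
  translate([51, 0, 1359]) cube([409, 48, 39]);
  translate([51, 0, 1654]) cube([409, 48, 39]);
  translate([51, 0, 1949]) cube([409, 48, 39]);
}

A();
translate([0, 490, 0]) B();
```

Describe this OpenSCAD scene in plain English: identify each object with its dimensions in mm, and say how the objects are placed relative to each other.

A is a bookshelf 702 mm wide overall, 290 mm deep and 2000 mm tall. The two sides are 19 mm thick vertical panels. 6 horizontal shelves of 29 mm thickness span between the inner faces of the sides; the lowest shelf sits on the floor and shelves are stacked with a clear vertical gap of 346 mm between each pair.

B is a straight ladder. Two 51×48 mm vertical rails, 2166 mm tall, stand 511 mm apart (outside-to-outside) with their front faces coplanar on the −y side. 7 rungs, each 48 mm deep and 39 mm tall, span between the inner faces of the rails, front faces flush with the rails. The lowest rung's underside is at z = 179 mm and rungs are spaced 295 mm apart (underside to underside).

The ladder is on the floor beside the bookshelf on its +y side.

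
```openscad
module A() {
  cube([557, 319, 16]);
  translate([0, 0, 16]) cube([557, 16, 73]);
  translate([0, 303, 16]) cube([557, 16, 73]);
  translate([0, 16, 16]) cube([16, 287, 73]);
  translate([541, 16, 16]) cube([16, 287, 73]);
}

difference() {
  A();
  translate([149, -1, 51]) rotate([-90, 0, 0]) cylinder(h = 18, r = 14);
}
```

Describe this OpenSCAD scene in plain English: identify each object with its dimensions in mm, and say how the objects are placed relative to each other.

A is an open-topped rectangular box: outside dimensions 557×319×89 mm, with a uniform wall and base thickness of 16 mm. The base is a full 557×319 slab on the floor; four walls sit on top of the base. The front and back walls (the −y and +y sides) span the full width; the two side walls fit between them.

The open box has a circular hole of radius 14 mm through its front wall, centred at (x = 149, z = 51).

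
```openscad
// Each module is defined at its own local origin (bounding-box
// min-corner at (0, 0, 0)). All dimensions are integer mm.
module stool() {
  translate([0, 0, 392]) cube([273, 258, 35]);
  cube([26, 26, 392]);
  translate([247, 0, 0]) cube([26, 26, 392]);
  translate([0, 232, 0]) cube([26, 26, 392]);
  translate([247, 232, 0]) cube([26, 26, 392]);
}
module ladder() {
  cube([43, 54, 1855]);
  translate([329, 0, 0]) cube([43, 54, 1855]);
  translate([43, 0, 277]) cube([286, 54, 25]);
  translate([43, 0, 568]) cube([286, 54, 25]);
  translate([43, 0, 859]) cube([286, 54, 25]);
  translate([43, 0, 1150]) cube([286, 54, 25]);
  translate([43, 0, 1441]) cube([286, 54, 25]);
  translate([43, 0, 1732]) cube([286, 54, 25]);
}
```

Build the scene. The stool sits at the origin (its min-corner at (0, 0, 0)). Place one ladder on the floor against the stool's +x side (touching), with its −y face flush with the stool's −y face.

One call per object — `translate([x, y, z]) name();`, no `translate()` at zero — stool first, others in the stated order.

stool();
translate([273, 0, 0]) ladder();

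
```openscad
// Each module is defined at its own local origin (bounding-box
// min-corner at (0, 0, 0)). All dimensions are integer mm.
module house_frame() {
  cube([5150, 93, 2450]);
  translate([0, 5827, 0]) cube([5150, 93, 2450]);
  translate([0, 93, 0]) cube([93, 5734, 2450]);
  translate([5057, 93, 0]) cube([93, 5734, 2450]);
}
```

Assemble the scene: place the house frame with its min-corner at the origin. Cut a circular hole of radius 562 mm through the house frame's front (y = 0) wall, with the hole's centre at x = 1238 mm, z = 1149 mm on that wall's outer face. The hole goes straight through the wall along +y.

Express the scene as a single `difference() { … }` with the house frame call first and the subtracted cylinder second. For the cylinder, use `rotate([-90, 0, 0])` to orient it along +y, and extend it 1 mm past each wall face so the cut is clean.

difference() {
  house_frame();
  translate([1238, -1, 1149]) rotate([-90, 0, 0]) cylinder(h = 95, r = 562);
}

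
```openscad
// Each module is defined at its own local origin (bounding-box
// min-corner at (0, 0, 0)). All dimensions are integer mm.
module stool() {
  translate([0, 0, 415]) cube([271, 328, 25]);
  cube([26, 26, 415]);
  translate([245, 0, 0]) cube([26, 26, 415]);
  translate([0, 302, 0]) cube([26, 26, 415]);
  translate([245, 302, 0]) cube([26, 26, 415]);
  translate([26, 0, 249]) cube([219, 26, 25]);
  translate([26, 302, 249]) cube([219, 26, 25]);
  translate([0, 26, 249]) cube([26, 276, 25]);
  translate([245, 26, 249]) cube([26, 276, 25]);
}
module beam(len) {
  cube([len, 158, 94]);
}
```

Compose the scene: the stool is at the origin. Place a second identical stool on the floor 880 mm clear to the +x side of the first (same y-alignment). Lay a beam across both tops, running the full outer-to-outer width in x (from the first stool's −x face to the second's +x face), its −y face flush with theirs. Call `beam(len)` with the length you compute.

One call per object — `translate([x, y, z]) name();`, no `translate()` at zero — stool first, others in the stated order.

stool();
translate([1151, 0, 0]) stool();
translate([0, 0, 440]) beam(1422);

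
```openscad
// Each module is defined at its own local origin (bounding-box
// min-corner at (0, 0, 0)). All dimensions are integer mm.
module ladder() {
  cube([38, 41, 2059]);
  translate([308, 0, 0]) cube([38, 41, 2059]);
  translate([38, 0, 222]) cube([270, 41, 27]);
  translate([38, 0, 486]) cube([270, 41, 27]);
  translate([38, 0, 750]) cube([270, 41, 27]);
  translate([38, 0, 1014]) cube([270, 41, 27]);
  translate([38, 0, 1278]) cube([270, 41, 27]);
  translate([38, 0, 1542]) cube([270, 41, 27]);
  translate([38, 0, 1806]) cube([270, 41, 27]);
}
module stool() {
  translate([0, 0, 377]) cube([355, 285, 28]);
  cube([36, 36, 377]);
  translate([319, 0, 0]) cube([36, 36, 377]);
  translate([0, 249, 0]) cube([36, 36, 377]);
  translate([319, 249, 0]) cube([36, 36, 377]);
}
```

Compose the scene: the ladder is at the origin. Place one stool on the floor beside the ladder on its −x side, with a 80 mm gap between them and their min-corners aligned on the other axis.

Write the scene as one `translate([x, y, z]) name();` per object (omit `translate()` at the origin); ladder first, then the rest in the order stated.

ladder();
translate([-435, 0, 0]) stool();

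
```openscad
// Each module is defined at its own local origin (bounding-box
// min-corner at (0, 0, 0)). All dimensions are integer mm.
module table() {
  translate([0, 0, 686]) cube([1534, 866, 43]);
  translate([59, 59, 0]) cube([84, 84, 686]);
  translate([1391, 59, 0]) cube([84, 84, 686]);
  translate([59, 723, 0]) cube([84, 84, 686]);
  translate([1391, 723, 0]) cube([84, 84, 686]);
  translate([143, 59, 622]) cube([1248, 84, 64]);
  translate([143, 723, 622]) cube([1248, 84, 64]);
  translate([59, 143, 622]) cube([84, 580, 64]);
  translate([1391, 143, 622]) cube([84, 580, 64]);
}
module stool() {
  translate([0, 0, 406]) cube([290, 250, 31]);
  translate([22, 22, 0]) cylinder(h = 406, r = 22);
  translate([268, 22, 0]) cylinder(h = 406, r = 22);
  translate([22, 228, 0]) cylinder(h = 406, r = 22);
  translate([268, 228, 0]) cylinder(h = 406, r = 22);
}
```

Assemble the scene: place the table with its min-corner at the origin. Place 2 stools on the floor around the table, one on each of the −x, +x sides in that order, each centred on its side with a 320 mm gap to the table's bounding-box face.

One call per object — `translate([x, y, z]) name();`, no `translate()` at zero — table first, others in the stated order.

table();
translate([-610, 308, 0]) stool();
translate([1854, 308, 0]) stool();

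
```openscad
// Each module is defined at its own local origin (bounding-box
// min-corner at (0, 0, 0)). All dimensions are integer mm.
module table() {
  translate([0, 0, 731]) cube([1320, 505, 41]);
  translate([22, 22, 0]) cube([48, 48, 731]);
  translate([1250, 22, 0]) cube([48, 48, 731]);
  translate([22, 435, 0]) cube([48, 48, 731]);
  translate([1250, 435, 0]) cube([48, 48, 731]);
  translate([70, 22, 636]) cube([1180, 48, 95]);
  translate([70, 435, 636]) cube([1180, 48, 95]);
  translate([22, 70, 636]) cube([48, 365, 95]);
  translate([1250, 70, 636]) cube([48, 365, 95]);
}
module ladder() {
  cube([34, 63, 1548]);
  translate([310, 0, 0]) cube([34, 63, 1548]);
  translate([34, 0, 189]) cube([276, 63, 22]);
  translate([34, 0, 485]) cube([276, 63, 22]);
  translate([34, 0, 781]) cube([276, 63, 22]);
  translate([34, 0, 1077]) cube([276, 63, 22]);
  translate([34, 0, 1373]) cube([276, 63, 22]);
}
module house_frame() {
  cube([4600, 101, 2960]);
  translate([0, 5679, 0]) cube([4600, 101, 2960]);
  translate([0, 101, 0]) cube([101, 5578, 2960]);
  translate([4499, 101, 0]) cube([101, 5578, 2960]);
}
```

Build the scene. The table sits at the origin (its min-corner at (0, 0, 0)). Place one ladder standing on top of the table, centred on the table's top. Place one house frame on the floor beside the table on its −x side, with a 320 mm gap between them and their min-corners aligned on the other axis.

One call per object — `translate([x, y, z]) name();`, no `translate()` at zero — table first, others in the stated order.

table();
translate([488, 221, 772]) ladder();
translate([-4920, 0, 0]) house_frame();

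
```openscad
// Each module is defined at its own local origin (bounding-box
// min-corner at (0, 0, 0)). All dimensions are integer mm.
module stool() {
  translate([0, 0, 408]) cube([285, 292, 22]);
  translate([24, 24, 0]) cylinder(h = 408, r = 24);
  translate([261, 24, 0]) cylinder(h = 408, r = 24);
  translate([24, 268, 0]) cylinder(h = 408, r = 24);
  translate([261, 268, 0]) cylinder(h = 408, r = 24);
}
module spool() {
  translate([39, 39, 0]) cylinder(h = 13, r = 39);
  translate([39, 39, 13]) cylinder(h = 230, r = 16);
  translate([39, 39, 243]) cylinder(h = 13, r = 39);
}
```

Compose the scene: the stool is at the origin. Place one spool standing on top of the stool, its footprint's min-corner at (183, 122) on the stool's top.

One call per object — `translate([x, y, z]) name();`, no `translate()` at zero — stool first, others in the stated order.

stool();
translate([183, 122, 430]) spool();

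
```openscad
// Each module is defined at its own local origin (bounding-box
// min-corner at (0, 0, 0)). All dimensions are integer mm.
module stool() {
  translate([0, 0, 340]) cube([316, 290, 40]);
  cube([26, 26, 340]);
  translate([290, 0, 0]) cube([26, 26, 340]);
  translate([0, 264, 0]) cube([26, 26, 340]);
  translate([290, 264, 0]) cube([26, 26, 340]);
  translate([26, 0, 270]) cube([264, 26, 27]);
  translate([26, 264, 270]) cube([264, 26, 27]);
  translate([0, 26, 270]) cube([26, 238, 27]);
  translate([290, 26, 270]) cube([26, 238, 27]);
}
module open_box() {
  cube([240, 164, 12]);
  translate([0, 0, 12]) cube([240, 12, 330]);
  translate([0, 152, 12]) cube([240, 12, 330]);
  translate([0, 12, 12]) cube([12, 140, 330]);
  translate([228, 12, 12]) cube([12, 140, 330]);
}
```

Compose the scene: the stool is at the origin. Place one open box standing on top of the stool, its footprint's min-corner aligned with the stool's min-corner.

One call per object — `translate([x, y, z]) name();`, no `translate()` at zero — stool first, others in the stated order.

stool();
translate([0, 0, 380]) open_box();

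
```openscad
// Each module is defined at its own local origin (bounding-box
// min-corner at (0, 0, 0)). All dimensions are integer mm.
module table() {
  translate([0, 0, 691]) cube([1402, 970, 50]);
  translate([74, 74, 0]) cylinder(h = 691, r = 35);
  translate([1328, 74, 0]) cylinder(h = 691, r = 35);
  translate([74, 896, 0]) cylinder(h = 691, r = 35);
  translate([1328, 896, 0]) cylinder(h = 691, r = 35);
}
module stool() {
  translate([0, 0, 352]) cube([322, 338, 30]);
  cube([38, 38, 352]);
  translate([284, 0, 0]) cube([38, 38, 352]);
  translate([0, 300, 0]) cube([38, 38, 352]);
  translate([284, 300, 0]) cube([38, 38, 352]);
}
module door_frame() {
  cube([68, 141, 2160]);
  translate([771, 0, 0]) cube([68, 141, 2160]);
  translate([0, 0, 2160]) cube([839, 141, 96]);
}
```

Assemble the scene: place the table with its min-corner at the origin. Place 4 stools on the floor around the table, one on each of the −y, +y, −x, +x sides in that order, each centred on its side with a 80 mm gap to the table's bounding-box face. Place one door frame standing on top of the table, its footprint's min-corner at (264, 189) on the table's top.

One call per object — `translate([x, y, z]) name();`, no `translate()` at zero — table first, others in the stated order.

table();
translate([540, -418, 0]) stool();
translate([540, 1050, 0]) stool();
translate([-402, 316, 0]) stool();
translate([1482, 316, 0]) stool();
translate([264, 189, 741]) door_frame();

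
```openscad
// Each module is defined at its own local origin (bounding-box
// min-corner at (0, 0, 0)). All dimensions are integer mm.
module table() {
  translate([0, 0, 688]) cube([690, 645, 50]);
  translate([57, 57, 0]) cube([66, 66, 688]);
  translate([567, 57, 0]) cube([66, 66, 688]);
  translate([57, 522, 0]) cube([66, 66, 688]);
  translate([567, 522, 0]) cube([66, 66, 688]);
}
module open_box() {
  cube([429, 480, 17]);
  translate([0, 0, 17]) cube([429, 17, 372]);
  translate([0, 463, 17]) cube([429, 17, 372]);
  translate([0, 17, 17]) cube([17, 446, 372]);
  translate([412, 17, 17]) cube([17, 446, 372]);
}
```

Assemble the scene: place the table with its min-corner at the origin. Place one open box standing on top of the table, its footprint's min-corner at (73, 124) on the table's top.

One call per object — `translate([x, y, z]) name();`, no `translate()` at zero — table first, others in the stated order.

table();
translate([73, 124, 738]) open_box();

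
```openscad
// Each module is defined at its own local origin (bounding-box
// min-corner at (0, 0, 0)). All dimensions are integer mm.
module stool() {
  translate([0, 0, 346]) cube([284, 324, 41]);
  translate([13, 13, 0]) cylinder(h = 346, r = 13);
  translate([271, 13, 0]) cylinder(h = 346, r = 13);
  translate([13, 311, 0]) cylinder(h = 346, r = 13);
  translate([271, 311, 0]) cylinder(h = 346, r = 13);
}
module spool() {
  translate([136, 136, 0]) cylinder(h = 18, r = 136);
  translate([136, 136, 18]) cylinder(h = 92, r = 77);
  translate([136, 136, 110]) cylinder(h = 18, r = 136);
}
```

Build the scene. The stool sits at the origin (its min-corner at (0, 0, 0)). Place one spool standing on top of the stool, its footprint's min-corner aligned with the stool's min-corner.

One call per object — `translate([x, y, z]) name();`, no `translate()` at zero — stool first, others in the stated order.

stool();
translate([0, 0, 387]) spool();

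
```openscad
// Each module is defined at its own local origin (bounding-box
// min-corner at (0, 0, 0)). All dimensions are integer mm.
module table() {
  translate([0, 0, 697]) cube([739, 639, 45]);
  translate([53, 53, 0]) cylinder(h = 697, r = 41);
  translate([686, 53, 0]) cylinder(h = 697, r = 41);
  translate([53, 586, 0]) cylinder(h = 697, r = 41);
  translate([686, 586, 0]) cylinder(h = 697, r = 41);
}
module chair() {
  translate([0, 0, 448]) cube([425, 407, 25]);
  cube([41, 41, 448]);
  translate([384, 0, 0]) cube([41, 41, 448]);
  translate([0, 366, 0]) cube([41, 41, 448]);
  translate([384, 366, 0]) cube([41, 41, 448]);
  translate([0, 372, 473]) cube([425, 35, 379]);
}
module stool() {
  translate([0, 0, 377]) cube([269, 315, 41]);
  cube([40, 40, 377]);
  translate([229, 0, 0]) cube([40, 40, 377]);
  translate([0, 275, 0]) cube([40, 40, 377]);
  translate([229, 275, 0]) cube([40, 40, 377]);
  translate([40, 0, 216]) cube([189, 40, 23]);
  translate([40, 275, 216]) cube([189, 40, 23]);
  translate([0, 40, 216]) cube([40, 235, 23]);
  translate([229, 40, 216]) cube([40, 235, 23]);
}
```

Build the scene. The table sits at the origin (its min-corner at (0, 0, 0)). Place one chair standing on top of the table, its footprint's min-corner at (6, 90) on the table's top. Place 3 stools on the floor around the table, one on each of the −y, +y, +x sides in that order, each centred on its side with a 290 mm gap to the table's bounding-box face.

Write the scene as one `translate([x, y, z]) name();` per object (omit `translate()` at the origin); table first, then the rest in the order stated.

table();
translate([6, 90, 742]) chair();
translate([235, -605, 0]) stool();
translate([235, 929, 0]) stool();
translate([1029, 162, 0]) stool();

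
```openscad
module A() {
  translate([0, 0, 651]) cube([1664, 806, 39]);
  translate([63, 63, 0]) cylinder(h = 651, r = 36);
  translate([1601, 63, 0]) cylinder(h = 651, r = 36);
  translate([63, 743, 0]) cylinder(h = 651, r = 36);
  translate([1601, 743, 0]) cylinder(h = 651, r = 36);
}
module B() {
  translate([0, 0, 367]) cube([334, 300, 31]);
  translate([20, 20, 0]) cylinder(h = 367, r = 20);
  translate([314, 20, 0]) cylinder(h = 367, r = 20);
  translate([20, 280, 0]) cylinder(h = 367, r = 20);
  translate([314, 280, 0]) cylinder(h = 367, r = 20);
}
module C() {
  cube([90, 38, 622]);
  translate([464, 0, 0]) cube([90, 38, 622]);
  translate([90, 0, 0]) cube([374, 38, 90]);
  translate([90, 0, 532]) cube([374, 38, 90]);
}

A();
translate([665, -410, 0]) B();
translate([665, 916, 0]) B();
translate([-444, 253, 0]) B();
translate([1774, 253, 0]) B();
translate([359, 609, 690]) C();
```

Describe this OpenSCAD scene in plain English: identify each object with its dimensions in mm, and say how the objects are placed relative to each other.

A is a table with a 1664×806 mm rectangular top, 39 mm thick, top surface at z = 690 mm, supported by four round legs of 72 mm diameter, each leg's bounding box inset 27 mm from the nearest pair of top edges, running from the floor.

B is a four-legged stool. The seat is 334×300 mm, 31 mm thick, top at z = 398 mm. It stands on four round legs, each 40 mm in diameter, from z = 0 to the seat underside, each leg's axis is inset half a diameter from the nearest pair of seat edges (so the leg's bounding box is flush with the corner).

C is a picture frame with a 374×442 mm rectangular opening (x by z) and a uniform 90 mm border on every side. Frame depth is 38 mm along y. It is built from two vertical stiles running the full outside height and two horizontal rails spanning the gap between the stiles.

Four stools sit around the table at the −y, +y, −x, +x sides. The picture frame is on top of the table.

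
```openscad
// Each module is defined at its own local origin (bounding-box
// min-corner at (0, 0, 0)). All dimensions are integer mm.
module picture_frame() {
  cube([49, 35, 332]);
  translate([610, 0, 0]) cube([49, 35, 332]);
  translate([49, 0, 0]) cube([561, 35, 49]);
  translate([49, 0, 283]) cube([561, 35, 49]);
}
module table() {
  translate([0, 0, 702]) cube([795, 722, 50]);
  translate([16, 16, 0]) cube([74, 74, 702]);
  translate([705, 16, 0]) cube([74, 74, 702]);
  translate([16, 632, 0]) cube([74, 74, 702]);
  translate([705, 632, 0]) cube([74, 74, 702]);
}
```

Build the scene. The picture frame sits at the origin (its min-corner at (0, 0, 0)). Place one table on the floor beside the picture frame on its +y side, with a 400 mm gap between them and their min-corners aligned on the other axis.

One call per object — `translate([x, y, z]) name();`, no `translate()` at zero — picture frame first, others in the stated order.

picture_frame();
translate([0, 435, 0]) table();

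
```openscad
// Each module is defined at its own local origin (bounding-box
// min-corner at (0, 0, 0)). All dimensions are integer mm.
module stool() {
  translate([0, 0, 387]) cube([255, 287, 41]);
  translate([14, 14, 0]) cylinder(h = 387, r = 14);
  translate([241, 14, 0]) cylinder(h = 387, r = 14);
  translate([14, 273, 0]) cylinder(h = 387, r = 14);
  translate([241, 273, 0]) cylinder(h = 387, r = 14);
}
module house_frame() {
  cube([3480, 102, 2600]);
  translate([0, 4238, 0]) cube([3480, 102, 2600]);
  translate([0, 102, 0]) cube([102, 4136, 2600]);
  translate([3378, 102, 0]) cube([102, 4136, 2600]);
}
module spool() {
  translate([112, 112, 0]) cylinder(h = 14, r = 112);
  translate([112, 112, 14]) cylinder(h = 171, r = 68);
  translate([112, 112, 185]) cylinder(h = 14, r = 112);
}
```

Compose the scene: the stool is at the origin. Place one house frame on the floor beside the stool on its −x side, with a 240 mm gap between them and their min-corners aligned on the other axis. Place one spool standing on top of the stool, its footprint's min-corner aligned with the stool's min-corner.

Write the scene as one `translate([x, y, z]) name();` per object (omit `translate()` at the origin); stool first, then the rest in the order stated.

stool();
translate([-3720, 0, 0]) house_frame();
translate([0, 0, 428]) spool();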